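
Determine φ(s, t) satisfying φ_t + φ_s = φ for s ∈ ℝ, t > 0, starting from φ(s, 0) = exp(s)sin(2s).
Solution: Substitute φ = exp(s)u.
Then φ_s = exp(s)(u_s + u), φ_t = exp(s)u_t; substituting and dividing by exp(s), the lower-order terms cancel: u_t + u_s = 0 (standard advection equation).
Data for u: u(s,0) = exp(-s)φ(s,0) = sin(2s).
By characteristics (ds/dt = 1), u(s,t) = f(s - t) with f = u(·, 0).
So u(s,t) = sin(2s - 2t), and φ(s,t) = exp(s)u(s,t).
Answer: φ(s, t) = exp(s)sin(2s - 2t)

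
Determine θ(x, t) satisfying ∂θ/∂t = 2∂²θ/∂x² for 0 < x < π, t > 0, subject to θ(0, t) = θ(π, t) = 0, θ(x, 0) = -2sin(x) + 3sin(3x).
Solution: Separating variables: θ = Σ c_n exp(-2n²t) sin(nx). From θ(x,0) = -2sin(x) + 3sin(3x): c_1=-2, c_3=3.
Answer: θ(x, t) = -2exp(-2t)sin(x) + 3exp(-18t)sin(3x)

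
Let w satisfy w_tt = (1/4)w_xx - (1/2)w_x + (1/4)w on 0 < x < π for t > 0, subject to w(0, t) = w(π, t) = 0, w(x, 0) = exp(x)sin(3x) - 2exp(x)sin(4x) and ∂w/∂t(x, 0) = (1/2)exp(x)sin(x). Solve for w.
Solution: Substitute w = exp(x)u, i.e. u = exp(-x)w.
By the product rule, w_x = exp(x)(u_x + u), w_xx = exp(x)(u_xx + 2u_x + u), w_tt = exp(x)u_tt.
Substituting into the PDE and dividing by exp(x): u_tt = (1/4)(u_xx + 2u_x + u) - (1/2)(u_x + u) + (1/4)u.
The lower-order terms cancel, leaving the standard wave equation u_tt = (1/4)u_xx.
Initial data for u: u(x,0) = exp(-x)w(x,0) = sin(3x) - 2sin(4x); u_t(x,0) = exp(-x)w_t(x,0) = (1/2)sin(x). The boundary conditions carry over: u(0,t) = u(π,t) = 0.
Solve for u:
  Using separation of variables u = X(x)T(t):
  Eigenfunctions: sin(nx), n = 1, 2, 3, ...
  General solution: u(x, t) = Σ [A_n cos(n t/2) + B_n sin(n t/2)] sin(nx)
  From u(x,0) = sin(3x) - 2sin(4x): A_3=1, A_4=-2. From u_t(x,0) = (1/2)sin(x), using u_t(x,0) = Σ ω_n B_n sin(nx) with ω_n = n/2: B_1 = (1/2)/(1/2) = 1.
Hence u(x,t) = sin(t/2)sin(x) + sin(3x)cos(3t/2) - 2sin(4x)cos(2t).
Transform back: w(x,t) = exp(x)u(x,t).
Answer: w(x, t) = exp(x)sin(t/2)sin(x) + exp(x)sin(3x)cos(3t/2) - 2exp(x)sin(4x)cos(2t)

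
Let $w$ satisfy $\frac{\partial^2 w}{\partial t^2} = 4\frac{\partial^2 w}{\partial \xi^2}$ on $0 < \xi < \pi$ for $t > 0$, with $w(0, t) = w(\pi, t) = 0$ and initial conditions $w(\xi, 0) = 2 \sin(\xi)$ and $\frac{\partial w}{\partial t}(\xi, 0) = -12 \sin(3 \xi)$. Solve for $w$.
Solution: Separating variables: $w = \sum [A_n \cos(\omega_n t) + B_n \sin(\omega_n t)] \sin(n\xi)$, $\omega_n = 2n$. From ICs ($B_n$ = velocity coefficient / $\omega_n$): $A_1=2, B_3=-2$.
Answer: $w(\xi, t) = 2 \sin(\xi) \cos(2 t) - 2 \sin(3 \xi) \sin(6 t)$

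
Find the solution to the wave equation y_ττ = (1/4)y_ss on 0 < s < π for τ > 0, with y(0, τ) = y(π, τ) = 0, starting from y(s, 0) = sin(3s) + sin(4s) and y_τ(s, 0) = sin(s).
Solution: Using separation of variables y = X(s)T(τ):
Eigenfunctions: sin(ns), n = 1, 2, 3, ...
General solution: y(s, τ) = Σ [A_n cos(n τ/2) + B_n sin(n τ/2)] sin(ns)
From y(s,0) = sin(3s) + sin(4s): A_3=1, A_4=1. From y_τ(s,0) = sin(s), using y_τ(s,0) = Σ ω_n B_n sin(ns) with ω_n = n/2: B_1 = 1/(1/2) = 2.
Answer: y(s, τ) = 2sin(s)sin(τ/2) + sin(3s)cos(3τ/2) + sin(4s)cos(2τ)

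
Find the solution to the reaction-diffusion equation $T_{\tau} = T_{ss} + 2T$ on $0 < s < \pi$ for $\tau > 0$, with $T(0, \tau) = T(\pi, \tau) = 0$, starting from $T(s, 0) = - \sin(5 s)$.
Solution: Substitute $T = e^{2\tau}u$, i.e. $u = e^{-2\tau}T$.
By the product rule, $T_{\tau} = e^{2\tau}(u_{\tau} + 2u)$, $T_{ss} = e^{2\tau}u_{ss}$.
Substituting into the PDE and dividing by $e^{2\tau}$: $u_{\tau} + 2u = u_{ss} + 2u$.
The lower-order terms cancel, leaving the standard heat equation $u_{\tau} = u_{ss}$.
Initial data for $u$: $u(s,0) = T(s,0) = - \sin(5 s)$. The boundary conditions carry over: $u(0,\tau) = u(\pi,\tau) = 0$.
Solve for $u$:
  Using separation of variables $u = X(s)G(\tau)$:
  Eigenfunctions: $\sin(ns)$, $n = 1, 2, 3, \ldots$
  General solution: $u(s, \tau) = \sum c_n \sin(ns) e^{-n^2 \tau}$
  Matching $u(s,0) = - \sin(5 s)$ term by term: $c_5=-1$.
Hence $u(s,\tau) = - e^{-25 \tau} \sin(5 s)$.
Transform back: $T(s,\tau) = e^{2\tau}u(s,\tau)$.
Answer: $T(s, \tau) = - e^{-23 \tau} \sin(5 s)$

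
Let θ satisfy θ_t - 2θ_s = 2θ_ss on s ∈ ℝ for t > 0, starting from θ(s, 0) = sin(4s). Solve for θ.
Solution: Change to a moving frame: let η = s + 2t, σ = t and write θ(s,t) = u(η,σ).
By the chain rule θ_t = u_σ + 2u_η, θ_s = u_η, θ_ss = u_ηη.
Then θ_t - 2θ_s = u_σ: the advection term cancels and the PDE becomes the heat equation u_σ = 2u_ηη on η ∈ ℝ.
Initial data: u(η,0) = θ(η,0) = sin(4η).
On η ∈ ℝ each mode satisfies (sin(nη))″ = -n² sin(nη), so exp(-2n²σ) sin(nη) solves the heat equation; by superposition u(η,σ) = Σ c_n exp(-2n²σ) sin(nη).
Reading off the coefficients: c_4=1, so u(η,σ) = exp(-32σ)sin(4η).
Substituting back η = s + 2t, σ = t: θ(s,t) = u(s + 2t, t).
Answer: θ(s, t) = exp(-32t)sin(4s + 8t)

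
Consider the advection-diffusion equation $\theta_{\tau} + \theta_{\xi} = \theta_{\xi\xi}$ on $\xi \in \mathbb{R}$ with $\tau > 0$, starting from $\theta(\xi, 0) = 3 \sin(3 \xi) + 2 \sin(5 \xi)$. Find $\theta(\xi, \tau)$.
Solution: Change to a moving frame: let $\eta = \xi - \tau$, $\sigma = \tau$ and write $\theta(\xi,\tau) = u(\eta,\sigma)$.
By the chain rule $\theta_{\tau} = u_{\sigma} - u_{\eta}$, $\theta_{\xi} = u_{\eta}$, $\theta_{\xi\xi} = u_{\eta\eta}$.
Then $\theta_{\tau} + \theta_{\xi} = u_{\sigma}$: the advection term cancels and the PDE becomes the heat equation $u_{\sigma} = u_{\eta\eta}$ on $\eta \in \mathbb{R}$.
Initial data: $u(\eta,0) = \theta(\eta,0) = 3 \sin(3 \eta) + 2 \sin(5 \eta)$.
On $\eta \in \mathbb{R}$ each mode satisfies $(\sin(n\eta))'' = -n^2 \sin(n\eta)$, so $e^{-n^2\sigma} \sin(n\eta)$ solves the heat equation; by superposition $u(\eta,\sigma) = \sum c_n e^{-n^2\sigma} \sin(n\eta)$.
Reading off the coefficients: $c_3=3, c_5=2$, so $u(\eta,\sigma) = 3 e^{-9 \sigma} \sin(3 \eta) + 2 e^{-25 \sigma} \sin(5 \eta)$.
Substituting back $\eta = \xi - \tau$, $\sigma = \tau$: $\theta(\xi,\tau) = u(\xi - \tau, \tau)$.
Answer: $\theta(\xi, \tau) = -3 e^{-9 \tau} \sin(3 \tau - 3 \xi) - 2 e^{-25 \tau} \sin(5 \tau - 5 \xi)$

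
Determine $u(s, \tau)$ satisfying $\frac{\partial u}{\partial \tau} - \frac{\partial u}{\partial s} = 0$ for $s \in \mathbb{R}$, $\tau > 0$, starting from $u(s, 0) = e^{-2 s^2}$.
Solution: By characteristics ($ds/d\tau = -1$), $u(s,\tau) = f(s + \tau)$ with $f = u( \cdot , 0)$.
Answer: $u(s, \tau) = e^{-2 (\tau + s)^2}$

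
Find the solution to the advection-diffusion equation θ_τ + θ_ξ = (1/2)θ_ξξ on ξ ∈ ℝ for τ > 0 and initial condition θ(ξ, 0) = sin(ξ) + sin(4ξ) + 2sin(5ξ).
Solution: Change to a moving frame: let η = ξ - τ, σ = τ and write θ(ξ,τ) = u(η,σ).
By the chain rule θ_τ = u_σ - u_η, θ_ξ = u_η, θ_ξξ = u_ηη.
Then θ_τ + θ_ξ = u_σ: the advection term cancels and the PDE becomes the heat equation u_σ = (1/2)u_ηη on η ∈ ℝ.
Initial data: u(η,0) = θ(η,0) = sin(η) + sin(4η) + 2sin(5η).
On η ∈ ℝ each mode satisfies (sin(nη))″ = -n² sin(nη), so exp(-n²σ/2) sin(nη) solves the heat equation; by superposition u(η,σ) = Σ c_n exp(-n²σ/2) sin(nη).
Reading off the coefficients: c_1=1, c_4=1, c_5=2, so u(η,σ) = exp(-8σ)sin(4η) + exp(-σ/2)sin(η) + 2exp(-25σ/2)sin(5η).
Substituting back η = ξ - τ, σ = τ: θ(ξ,τ) = u(ξ - τ, τ).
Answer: θ(ξ, τ) = exp(-8τ)sin(4ξ - 4τ) + exp(-τ/2)sin(ξ - τ) + 2exp(-25τ/2)sin(5ξ - 5τ)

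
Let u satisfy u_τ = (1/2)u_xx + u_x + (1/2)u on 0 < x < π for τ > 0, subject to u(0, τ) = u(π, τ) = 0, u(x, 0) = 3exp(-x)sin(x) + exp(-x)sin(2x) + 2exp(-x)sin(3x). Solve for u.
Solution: Substitute u = exp(-x)w.
Then u_x = exp(-x)(w_x - w), u_xx = exp(-x)(w_xx - 2w_x + w), u_τ = exp(-x)w_τ; substituting and dividing by exp(-x), the lower-order terms cancel: w_τ = (1/2)w_xx (standard heat equation).
Data for w: w(x,0) = exp(x)u(x,0) = 3sin(x) + sin(2x) + 2sin(3x). The boundary conditions carry over: w(0,τ) = w(π,τ) = 0.
Separating variables: w = Σ c_n exp(-n²τ/2) sin(nx). From w(x,0) = 3sin(x) + sin(2x) + 2sin(3x): c_1=3, c_2=1, c_3=2.
So w(x,τ) = exp(-2τ)sin(2x) + 3exp(-τ/2)sin(x) + 2exp(-9τ/2)sin(3x), and u(x,τ) = exp(-x)w(x,τ).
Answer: u(x, τ) = exp(-x)exp(-2τ)sin(2x) + 3exp(-x)exp(-τ/2)sin(x) + 2exp(-x)exp(-9τ/2)sin(3x)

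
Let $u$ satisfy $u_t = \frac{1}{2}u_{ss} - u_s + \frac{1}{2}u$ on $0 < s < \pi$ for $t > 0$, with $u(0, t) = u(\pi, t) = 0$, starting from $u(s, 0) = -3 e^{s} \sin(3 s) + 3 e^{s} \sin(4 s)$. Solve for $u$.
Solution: Substitute $u = e^{s}w$.
Then $u_s = e^{s}(w_s + w)$, $u_{ss} = e^{s}(w_{ss} + 2w_s + w)$, $u_t = e^{s}w_t$; substituting and dividing by $e^{s}$, the lower-order terms cancel: $w_t = \frac{1}{2}w_{ss}$ (standard heat equation).
Data for $w$: $w(s,0) = e^{-s}u(s,0) = -3 \sin(3 s) + 3 \sin(4 s)$. The boundary conditions carry over: $w(0,t) = w(\pi,t) = 0$.
Separating variables: $w = \sum c_n e^{-n^2t/2} \sin(ns)$. From $w(s,0) = -3 \sin(3 s) + 3 \sin(4 s)$: $c_3=-3, c_4=3$.
So $w(s,t) = 3 e^{-8 t} \sin(4 s) - 3 e^{-9 t/2} \sin(3 s)$, and $u(s,t) = e^{s}w(s,t)$.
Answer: $u(s, t) = 3 e^{s} e^{-8 t} \sin(4 s) - 3 e^{s} e^{-9 t/2} \sin(3 s)$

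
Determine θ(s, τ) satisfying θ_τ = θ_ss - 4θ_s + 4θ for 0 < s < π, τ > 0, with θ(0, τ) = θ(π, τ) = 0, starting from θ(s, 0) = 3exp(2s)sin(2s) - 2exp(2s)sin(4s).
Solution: Substitute θ = exp(2s)u.
Then θ_s = exp(2s)(u_s + 2u), θ_ss = exp(2s)(u_ss + 4u_s + 4u), θ_τ = exp(2s)u_τ; substituting and dividing by exp(2s), the lower-order terms cancel: u_τ = u_ss (standard heat equation).
Data for u: u(s,0) = exp(-2s)θ(s,0) = 3sin(2s) - 2sin(4s). The boundary conditions carry over: u(0,τ) = u(π,τ) = 0.
Separating variables: u = Σ c_n exp(-n²τ) sin(ns). From u(s,0) = 3sin(2s) - 2sin(4s): c_2=3, c_4=-2.
So u(s,τ) = 3exp(-4τ)sin(2s) - 2exp(-16τ)sin(4s), and θ(s,τ) = exp(2s)u(s,τ).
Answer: θ(s, τ) = 3exp(2s)exp(-4τ)sin(2s) - 2exp(2s)exp(-16τ)sin(4s)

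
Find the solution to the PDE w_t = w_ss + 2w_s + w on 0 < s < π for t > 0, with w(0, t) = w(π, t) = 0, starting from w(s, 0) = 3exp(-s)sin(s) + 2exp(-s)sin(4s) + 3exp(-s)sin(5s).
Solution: Substitute w = exp(-s)u.
Then w_s = exp(-s)(u_s - u), w_ss = exp(-s)(u_ss - 2u_s + u), w_t = exp(-s)u_t; substituting and dividing by exp(-s), the lower-order terms cancel: u_t = u_ss (standard heat equation).
Data for u: u(s,0) = exp(s)w(s,0) = 3sin(s) + 2sin(4s) + 3sin(5s). The boundary conditions carry over: u(0,t) = u(π,t) = 0.
Separating variables: u = Σ c_n exp(-n²t) sin(ns). From u(s,0) = 3sin(s) + 2sin(4s) + 3sin(5s): c_1=3, c_4=2, c_5=3.
So u(s,t) = 3exp(-t)sin(s) + 2exp(-16t)sin(4s) + 3exp(-25t)sin(5s), and w(s,t) = exp(-s)u(s,t).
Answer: w(s, t) = 3exp(-s)exp(-t)sin(s) + 2exp(-s)exp(-16t)sin(4s) + 3exp(-s)exp(-25t)sin(5s)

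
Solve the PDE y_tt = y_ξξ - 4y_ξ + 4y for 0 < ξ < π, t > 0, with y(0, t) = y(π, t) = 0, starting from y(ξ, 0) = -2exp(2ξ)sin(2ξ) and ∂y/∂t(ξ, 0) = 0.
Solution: Substitute y = exp(2ξ)u.
Then y_ξ = exp(2ξ)(u_ξ + 2u), y_ξξ = exp(2ξ)(u_ξξ + 4u_ξ + 4u), y_tt = exp(2ξ)u_tt; substituting and dividing by exp(2ξ), the lower-order terms cancel: u_tt = u_ξξ (standard wave equation).
Data for u: u(ξ,0) = exp(-2ξ)y(ξ,0) = -2sin(2ξ); u_t(ξ,0) = exp(-2ξ)y_t(ξ,0) = 0. The boundary conditions carry over: u(0,t) = u(π,t) = 0.
Separating variables: u = Σ [A_n cos(ω_n t) + B_n sin(ω_n t)] sin(nξ), ω_n = n. From ICs: A_2=-2.
So u(ξ,t) = -2sin(2ξ)cos(2t), and y(ξ,t) = exp(2ξ)u(ξ,t).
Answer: y(ξ, t) = -2exp(2ξ)sin(2ξ)cos(2t)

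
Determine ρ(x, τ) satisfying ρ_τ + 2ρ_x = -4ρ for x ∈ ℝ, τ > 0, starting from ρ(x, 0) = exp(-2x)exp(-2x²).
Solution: Substitute ρ = exp(-2x)u.
Then ρ_x = exp(-2x)(u_x - 2u), ρ_τ = exp(-2x)u_τ; substituting and dividing by exp(-2x), the lower-order terms cancel: u_τ + 2u_x = 0 (standard advection equation).
Data for u: u(x,0) = exp(2x)ρ(x,0) = exp(-2x²).
By characteristics (dx/dτ = 2), u(x,τ) = f(x - 2τ) with f = u(·, 0).
So u(x,τ) = exp(-2(x - 2τ)²), and ρ(x,τ) = exp(-2x)u(x,τ).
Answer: ρ(x, τ) = exp(-2x)exp(-2(x - 2τ)²)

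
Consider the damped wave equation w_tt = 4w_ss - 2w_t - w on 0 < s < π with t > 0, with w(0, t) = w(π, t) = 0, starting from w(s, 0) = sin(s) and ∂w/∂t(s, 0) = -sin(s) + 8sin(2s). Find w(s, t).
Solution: Substitute w = exp(-t)u.
Then w_t = exp(-t)(u_t - u), w_tt = exp(-t)(u_tt - 2u_t + u), w_ss = exp(-t)u_ss; substituting and dividing by exp(-t), the lower-order terms cancel: u_tt = 4u_ss (standard wave equation).
Data for u: u(s,0) = w(s,0) = sin(s); u_t(s,0) = w_t(s,0) + w(s,0) = 8sin(2s). The boundary conditions carry over: u(0,t) = u(π,t) = 0.
Separating variables: u = Σ [A_n cos(ω_n t) + B_n sin(ω_n t)] sin(ns), ω_n = 2n. From ICs (B_n = velocity coefficient / ω_n): A_1=1, B_2=2.
So u(s,t) = sin(s)cos(2t) + 2sin(2s)sin(4t), and w(s,t) = exp(-t)u(s,t).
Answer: w(s, t) = exp(-t)sin(s)cos(2t) + 2exp(-t)sin(2s)sin(4t)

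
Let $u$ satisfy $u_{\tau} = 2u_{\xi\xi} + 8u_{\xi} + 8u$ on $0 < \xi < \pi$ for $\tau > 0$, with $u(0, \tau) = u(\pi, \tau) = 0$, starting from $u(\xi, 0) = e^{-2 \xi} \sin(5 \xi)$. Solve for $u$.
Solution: Substitute $u = e^{-2\xi}w$, i.e. $w = e^{2\xi}u$.
By the product rule, $u_{\xi} = e^{-2\xi}(w_{\xi} - 2w)$, $u_{\xi\xi} = e^{-2\xi}(w_{\xi\xi} - 4w_{\xi} + 4w)$, $u_{\tau} = e^{-2\xi}w_{\tau}$.
Substituting into the PDE and dividing by $e^{-2\xi}$: $w_{\tau} = 2(w_{\xi\xi} - 4w_{\xi} + 4w) + 8(w_{\xi} - 2w) + 8w$.
The lower-order terms cancel, leaving the standard heat equation $w_{\tau} = 2w_{\xi\xi}$.
Initial data for $w$: $w(\xi,0) = e^{2\xi}u(\xi,0) = \sin(5 \xi)$. The boundary conditions carry over: $w(0,\tau) = w(\pi,\tau) = 0$.
Solve for $w$:
  Using separation of variables $w = X(\xi)T(\tau)$:
  Eigenfunctions: $\sin(n\xi)$, $n = 1, 2, 3, \ldots$
  General solution: $w(\xi, \tau) = \sum c_n \sin(n\xi) e^{-2n^2 \tau}$
  Matching $w(\xi,0) = \sin(5 \xi)$ term by term: $c_5=1$.
Hence $w(\xi,\tau) = e^{-50 \tau} \sin(5 \xi)$.
Transform back: $u(\xi,\tau) = e^{-2\xi}w(\xi,\tau)$.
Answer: $u(\xi, \tau) = e^{-50 \tau} e^{-2 \xi} \sin(5 \xi)$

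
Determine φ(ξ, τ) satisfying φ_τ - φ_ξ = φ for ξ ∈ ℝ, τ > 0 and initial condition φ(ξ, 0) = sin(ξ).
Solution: Substitute φ = exp(τ)u, i.e. u = exp(-τ)φ.
By the product rule, φ_τ = exp(τ)(u_τ + u), φ_ξ = exp(τ)u_ξ.
Substituting into the PDE and dividing by exp(τ): u_τ + u - u_ξ = u.
The lower-order terms cancel, leaving the standard advection equation u_τ - u_ξ = 0.
Initial data for u: u(ξ,0) = φ(ξ,0) = sin(ξ).
Solve for u:
  By method of characteristics (waves move left with speed 1):
  Along characteristics ξ + τ = const, u is constant, so u(ξ,τ) = f(ξ + τ) with f = u(·, 0).
Hence u(ξ,τ) = sin(ξ + τ).
Transform back: φ(ξ,τ) = exp(τ)u(ξ,τ).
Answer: φ(ξ, τ) = exp(τ)sin(ξ + τ)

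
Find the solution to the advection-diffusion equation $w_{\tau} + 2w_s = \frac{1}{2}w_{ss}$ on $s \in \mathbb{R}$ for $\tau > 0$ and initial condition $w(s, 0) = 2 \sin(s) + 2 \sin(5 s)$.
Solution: Change to a moving frame: let $\eta = s - 2\tau$, $\sigma = \tau$ and write $w(s,\tau) = u(\eta,\sigma)$.
By the chain rule $w_{\tau} = u_{\sigma} - 2u_{\eta}$, $w_s = u_{\eta}$, $w_{ss} = u_{\eta\eta}$.
Then $w_{\tau} + 2w_s = u_{\sigma}$: the advection term cancels and the PDE becomes the heat equation $u_{\sigma} = \frac{1}{2}u_{\eta\eta}$ on $\eta \in \mathbb{R}$.
Initial data: $u(\eta,0) = w(\eta,0) = 2 \sin(\eta) + 2 \sin(5 \eta)$.
On $\eta \in \mathbb{R}$ each mode satisfies $(\sin(n\eta))'' = -n^2 \sin(n\eta)$, so $e^{-n^2\sigma/2} \sin(n\eta)$ solves the heat equation; by superposition $u(\eta,\sigma) = \sum c_n e^{-n^2\sigma/2} \sin(n\eta)$.
Reading off the coefficients: $c_1=2, c_5=2$, so $u(\eta,\sigma) = 2 e^{-\sigma/2} \sin(\eta) + 2 e^{-25 \sigma/2} \sin(5 \eta)$.
Substituting back $\eta = s - 2\tau$, $\sigma = \tau$: $w(s,\tau) = u(s - 2\tau, \tau)$.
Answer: $w(s, \tau) = -2 e^{-\tau/2} \sin(2 \tau - s) - 2 e^{-25 \tau/2} \sin(10 \tau - 5 s)$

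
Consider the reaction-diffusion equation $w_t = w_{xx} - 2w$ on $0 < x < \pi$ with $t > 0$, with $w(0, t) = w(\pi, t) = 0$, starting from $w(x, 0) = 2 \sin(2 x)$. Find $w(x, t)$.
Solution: Substitute $w = e^{-2t}u$.
Then $w_t = e^{-2t}(u_t - 2u)$, $w_{xx} = e^{-2t}u_{xx}$; substituting and dividing by $e^{-2t}$, the lower-order terms cancel: $u_t = u_{xx}$ (standard heat equation).
Data for $u$: $u(x,0) = w(x,0) = 2 \sin(2 x)$. The boundary conditions carry over: $u(0,t) = u(\pi,t) = 0$.
Separating variables: $u = \sum c_n e^{-n^2t} \sin(nx)$. From $u(x,0) = 2 \sin(2 x)$: $c_2=2$.
So $u(x,t) = 2 e^{-4 t} \sin(2 x)$, and $w(x,t) = e^{-2t}u(x,t)$.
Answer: $w(x, t) = 2 e^{-6 t} \sin(2 x)$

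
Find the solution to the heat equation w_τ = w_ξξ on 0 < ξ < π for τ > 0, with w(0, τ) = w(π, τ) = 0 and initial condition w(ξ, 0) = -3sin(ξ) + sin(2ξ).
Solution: Separating variables: w = Σ c_n exp(-n²τ) sin(nξ). From w(ξ,0) = -3sin(ξ) + sin(2ξ): c_1=-3, c_2=1.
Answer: w(ξ, τ) = -3exp(-τ)sin(ξ) + exp(-4τ)sin(2ξ)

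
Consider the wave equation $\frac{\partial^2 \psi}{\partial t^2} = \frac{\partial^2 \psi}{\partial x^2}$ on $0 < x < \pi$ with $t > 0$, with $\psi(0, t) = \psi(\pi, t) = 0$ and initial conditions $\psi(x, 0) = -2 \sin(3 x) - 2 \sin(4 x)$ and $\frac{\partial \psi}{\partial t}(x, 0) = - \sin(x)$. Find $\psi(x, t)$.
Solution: Separating variables: $\psi = \sum [A_n \cos(\omega_n t) + B_n \sin(\omega_n t)] \sin(nx)$, $\omega_n = n$. From ICs ($B_n$ = velocity coefficient / $\omega_n$): $A_3=-2, A_4=-2, B_1=-1$.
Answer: $\psi(x, t) = - \sin(t) \sin(x) - 2 \sin(3 x) \cos(3 t) - 2 \sin(4 x) \cos(4 t)$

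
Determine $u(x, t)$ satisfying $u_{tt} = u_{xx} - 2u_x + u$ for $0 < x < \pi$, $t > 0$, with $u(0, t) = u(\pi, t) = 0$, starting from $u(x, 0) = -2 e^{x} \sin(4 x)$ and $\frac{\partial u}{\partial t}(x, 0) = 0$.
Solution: Substitute $u = e^{x}w$, i.e. $w = e^{-x}u$.
By the product rule, $u_x = e^{x}(w_x + w)$, $u_{xx} = e^{x}(w_{xx} + 2w_x + w)$, $u_{tt} = e^{x}w_{tt}$.
Substituting into the PDE and dividing by $e^{x}$: $w_{tt} = (w_{xx} + 2w_x + w) - 2(w_x + w) + w$.
The lower-order terms cancel, leaving the standard wave equation $w_{tt} = w_{xx}$.
Initial data for $w$: $w(x,0) = e^{-x}u(x,0) = -2 \sin(4 x)$; $w_t(x,0) = e^{-x}u_t(x,0) = 0$. The boundary conditions carry over: $w(0,t) = w(\pi,t) = 0$.
Solve for $w$:
  Using separation of variables $w = X(x)T(t)$:
  Eigenfunctions: $\sin(nx)$, $n = 1, 2, 3, \ldots$
  General solution: $w(x, t) = \sum [A_n \cos(n t) + B_n \sin(n t)] \sin(nx)$
  From $w(x,0) = -2 \sin(4 x)$: $A_4=-2$. From $w_t(x,0) = 0$: all $B_n = 0$.
Hence $w(x,t) = -2 \sin(4 x) \cos(4 t)$.
Transform back: $u(x,t) = e^{x}w(x,t)$.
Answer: $u(x, t) = -2 e^{x} \sin(4 x) \cos(4 t)$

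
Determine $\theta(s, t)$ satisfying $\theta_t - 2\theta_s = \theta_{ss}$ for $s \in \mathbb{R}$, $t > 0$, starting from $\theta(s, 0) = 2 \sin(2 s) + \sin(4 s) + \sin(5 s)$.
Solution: Change to a moving frame: let $\eta = s + 2t$, $\sigma = t$ and write $\theta(s,t) = u(\eta,\sigma)$.
By the chain rule $\theta_t = u_{\sigma} + 2u_{\eta}$, $\theta_s = u_{\eta}$, $\theta_{ss} = u_{\eta\eta}$.
Then $\theta_t - 2\theta_s = u_{\sigma}$: the advection term cancels and the PDE becomes the heat equation $u_{\sigma} = u_{\eta\eta}$ on $\eta \in \mathbb{R}$.
Initial data: $u(\eta,0) = \theta(\eta,0) = 2 \sin(2 \eta) + \sin(4 \eta) + \sin(5 \eta)$.
On $\eta \in \mathbb{R}$ each mode satisfies $(\sin(n\eta))'' = -n^2 \sin(n\eta)$, so $e^{-n^2\sigma} \sin(n\eta)$ solves the heat equation; by superposition $u(\eta,\sigma) = \sum c_n e^{-n^2\sigma} \sin(n\eta)$.
Reading off the coefficients: $c_2=2, c_4=1, c_5=1$, so $u(\eta,\sigma) = 2 e^{-4 \sigma} \sin(2 \eta) + e^{-16 \sigma} \sin(4 \eta) + e^{-25 \sigma} \sin(5 \eta)$.
Substituting back $\eta = s + 2t$, $\sigma = t$: $\theta(s,t) = u(s + 2t, t)$.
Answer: $\theta(s, t) = 2 e^{-4 t} \sin(2 s + 4 t) + e^{-16 t} \sin(4 s + 8 t) + e^{-25 t} \sin(5 s + 10 t)$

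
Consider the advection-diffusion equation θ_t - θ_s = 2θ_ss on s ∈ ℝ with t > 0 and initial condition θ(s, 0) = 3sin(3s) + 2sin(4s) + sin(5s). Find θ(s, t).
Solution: Moving frame: η = s + t, σ = t, θ = u(η,σ), so θ_t = u_σ + u_η and θ_ss = u_ηη.
Hence θ_t - θ_s = u_σ and the PDE becomes the heat equation u_σ = 2u_ηη on η ∈ ℝ.
Initial data: u(η,0) = θ(η,0) = 3sin(3η) + 2sin(4η) + sin(5η). Each mode sin(nη) decays as exp(-2n²σ) on ℝ, so u(η,σ) = Σ c_n exp(-2n²σ) sin(nη) with c_3=3, c_4=2, c_5=1: u(η,σ) = 3exp(-18σ)sin(3η) + 2exp(-32σ)sin(4η) + exp(-50σ)sin(5η).
Substituting back: θ(s,t) = u(s + t, t).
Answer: θ(s, t) = 3exp(-18t)sin(3s + 3t) + 2exp(-32t)sin(4s + 4t) + exp(-50t)sin(5s + 5t)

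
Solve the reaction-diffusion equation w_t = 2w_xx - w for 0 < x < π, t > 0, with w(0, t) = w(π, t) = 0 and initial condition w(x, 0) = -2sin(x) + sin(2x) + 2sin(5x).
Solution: Substitute w = exp(-t)u.
Then w_t = exp(-t)(u_t - u), w_xx = exp(-t)u_xx; substituting and dividing by exp(-t), the lower-order terms cancel: u_t = 2u_xx (standard heat equation).
Data for u: u(x,0) = w(x,0) = -2sin(x) + sin(2x) + 2sin(5x). The boundary conditions carry over: u(0,t) = u(π,t) = 0.
Separating variables: u = Σ c_n exp(-2n²t) sin(nx). From u(x,0) = -2sin(x) + sin(2x) + 2sin(5x): c_1=-2, c_2=1, c_5=2.
So u(x,t) = -2exp(-2t)sin(x) + exp(-8t)sin(2x) + 2exp(-50t)sin(5x), and w(x,t) = exp(-t)u(x,t).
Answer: w(x, t) = -2exp(-3t)sin(x) + exp(-9t)sin(2x) + 2exp(-51t)sin(5x)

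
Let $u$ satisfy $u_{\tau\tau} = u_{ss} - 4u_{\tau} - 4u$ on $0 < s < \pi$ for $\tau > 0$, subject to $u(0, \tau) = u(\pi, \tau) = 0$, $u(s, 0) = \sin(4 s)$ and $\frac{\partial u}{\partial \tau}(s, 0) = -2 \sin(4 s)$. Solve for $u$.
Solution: Substitute $u = e^{-2\tau}w$, i.e. $w = e^{2\tau}u$.
By the product rule, $u_{\tau} = e^{-2\tau}(w_{\tau} - 2w)$, $u_{\tau\tau} = e^{-2\tau}(w_{\tau\tau} - 4w_{\tau} + 4w)$, $u_{ss} = e^{-2\tau}w_{ss}$.
Substituting into the PDE and dividing by $e^{-2\tau}$: $w_{\tau\tau} - 4w_{\tau} + 4w = w_{ss} - 4(w_{\tau} - 2w) - 4w$.
The lower-order terms cancel, leaving the standard wave equation $w_{\tau\tau} = w_{ss}$.
Initial data for $w$: $w(s,0) = u(s,0) = \sin(4 s)$; $w_{\tau}(s,0) = u_{\tau}(s,0) + 2u(s,0) = 0$. The boundary conditions carry over: $w(0,\tau) = w(\pi,\tau) = 0$.
Solve for $w$:
  Using separation of variables $w = X(s)T(\tau)$:
  Eigenfunctions: $\sin(ns)$, $n = 1, 2, 3, \ldots$
  General solution: $w(s, \tau) = \sum [A_n \cos(n \tau) + B_n \sin(n \tau)] \sin(ns)$
  From $w(s,0) = \sin(4 s)$: $A_4=1$. From $w_{\tau}(s,0) = 0$: all $B_n = 0$.
Hence $w(s,\tau) = \sin(4 s) \cos(4 \tau)$.
Transform back: $u(s,\tau) = e^{-2\tau}w(s,\tau)$.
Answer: $u(s, \tau) = e^{-2 \tau} \sin(4 s) \cos(4 \tau)$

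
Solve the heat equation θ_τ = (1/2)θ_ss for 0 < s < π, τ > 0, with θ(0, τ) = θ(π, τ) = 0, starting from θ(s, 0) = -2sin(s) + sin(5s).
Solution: Using separation of variables θ = X(s)G(τ):
Eigenfunctions: sin(ns), n = 1, 2, 3, ...
General solution: θ(s, τ) = Σ c_n sin(ns) exp(-n² τ/2)
Matching θ(s,0) = -2sin(s) + sin(5s) term by term: c_1=-2, c_5=1.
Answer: θ(s, τ) = -2exp(-τ/2)sin(s) + exp(-25τ/2)sin(5s)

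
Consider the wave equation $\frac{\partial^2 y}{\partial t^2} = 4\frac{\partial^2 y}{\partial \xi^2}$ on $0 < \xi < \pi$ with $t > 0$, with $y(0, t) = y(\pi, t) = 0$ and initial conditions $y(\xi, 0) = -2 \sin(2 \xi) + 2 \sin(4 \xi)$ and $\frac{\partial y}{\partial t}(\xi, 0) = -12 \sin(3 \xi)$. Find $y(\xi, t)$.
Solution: Using separation of variables $y = X(\xi)T(t)$:
Eigenfunctions: $\sin(n\xi)$, $n = 1, 2, 3, \ldots$
General solution: $y(\xi, t) = \sum [A_n \cos(2n t) + B_n \sin(2n t)] \sin(n\xi)$
From $y(\xi,0) = -2 \sin(2 \xi) + 2 \sin(4 \xi)$: $A_2=-2, A_4=2$. From $y_t(\xi,0) = -12 \sin(3 \xi)$, using $y_t(\xi,0) = \sum \omega_n B_n \sin(n\xi)$ with $\omega_n = 2n$: $B_3 = (-12)/6 = -2$.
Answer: $y(\xi, t) = -2 \sin(2 \xi) \cos(4 t) - 2 \sin(3 \xi) \sin(6 t) + 2 \sin(4 \xi) \cos(8 t)$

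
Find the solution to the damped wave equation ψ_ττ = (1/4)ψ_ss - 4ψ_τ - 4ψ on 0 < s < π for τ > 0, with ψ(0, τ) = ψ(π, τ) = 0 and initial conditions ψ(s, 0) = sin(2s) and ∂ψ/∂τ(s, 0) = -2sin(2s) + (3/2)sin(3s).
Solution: Substitute ψ = exp(-2τ)u.
Then ψ_τ = exp(-2τ)(u_τ - 2u), ψ_ττ = exp(-2τ)(u_ττ - 4u_τ + 4u), ψ_ss = exp(-2τ)u_ss; substituting and dividing by exp(-2τ), the lower-order terms cancel: u_ττ = (1/4)u_ss (standard wave equation).
Data for u: u(s,0) = ψ(s,0) = sin(2s); u_τ(s,0) = ψ_τ(s,0) + 2ψ(s,0) = (3/2)sin(3s). The boundary conditions carry over: u(0,τ) = u(π,τ) = 0.
Separating variables: u = Σ [A_n cos(ω_n τ) + B_n sin(ω_n τ)] sin(ns), ω_n = n/2. From ICs (B_n = velocity coefficient / ω_n): A_2=1, B_3=1.
So u(s,τ) = sin(2s)cos(τ) + sin(3s)sin(3τ/2), and ψ(s,τ) = exp(-2τ)u(s,τ).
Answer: ψ(s, τ) = exp(-2τ)sin(2s)cos(τ) + exp(-2τ)sin(3s)sin(3τ/2)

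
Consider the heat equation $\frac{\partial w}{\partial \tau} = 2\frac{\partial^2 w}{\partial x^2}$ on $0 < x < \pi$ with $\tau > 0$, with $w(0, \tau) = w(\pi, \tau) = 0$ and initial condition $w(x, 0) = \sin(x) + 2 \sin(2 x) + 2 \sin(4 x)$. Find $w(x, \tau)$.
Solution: Using separation of variables $w = X(x)T(\tau)$:
Eigenfunctions: $\sin(nx)$, $n = 1, 2, 3, \ldots$
General solution: $w(x, \tau) = \sum c_n \sin(nx) e^{-2n^2 \tau}$
Matching $w(x,0) = \sin(x) + 2 \sin(2 x) + 2 \sin(4 x)$ term by term: $c_1=1, c_2=2, c_4=2$.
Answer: $w(x, \tau) = e^{-2 \tau} \sin(x) + 2 e^{-8 \tau} \sin(2 x) + 2 e^{-32 \tau} \sin(4 x)$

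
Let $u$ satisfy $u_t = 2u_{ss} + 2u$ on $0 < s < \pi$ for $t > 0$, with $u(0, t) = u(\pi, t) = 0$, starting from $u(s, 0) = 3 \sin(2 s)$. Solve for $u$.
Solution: Substitute $u = e^{2t}w$, i.e. $w = e^{-2t}u$.
By the product rule, $u_t = e^{2t}(w_t + 2w)$, $u_{ss} = e^{2t}w_{ss}$.
Substituting into the PDE and dividing by $e^{2t}$: $w_t + 2w = 2w_{ss} + 2w$.
The lower-order terms cancel, leaving the standard heat equation $w_t = 2w_{ss}$.
Initial data for $w$: $w(s,0) = u(s,0) = 3 \sin(2 s)$. The boundary conditions carry over: $w(0,t) = w(\pi,t) = 0$.
Solve for $w$:
  Using separation of variables $w = X(s)T(t)$:
  Eigenfunctions: $\sin(ns)$, $n = 1, 2, 3, \ldots$
  General solution: $w(s, t) = \sum c_n \sin(ns) e^{-2n^2 t}$
  Matching $w(s,0) = 3 \sin(2 s)$ term by term: $c_2=3$.
Hence $w(s,t) = 3 e^{-8 t} \sin(2 s)$.
Transform back: $u(s,t) = e^{2t}w(s,t)$.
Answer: $u(s, t) = 3 e^{-6 t} \sin(2 s)$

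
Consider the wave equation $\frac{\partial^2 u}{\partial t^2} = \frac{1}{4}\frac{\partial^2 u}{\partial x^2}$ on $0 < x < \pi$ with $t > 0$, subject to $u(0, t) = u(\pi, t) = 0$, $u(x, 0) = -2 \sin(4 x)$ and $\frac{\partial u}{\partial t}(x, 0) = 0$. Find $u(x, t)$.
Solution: Using separation of variables $u = X(x)T(t)$:
Eigenfunctions: $\sin(nx)$, $n = 1, 2, 3, \ldots$
General solution: $u(x, t) = \sum [A_n \cos(n t/2) + B_n \sin(n t/2)] \sin(nx)$
From $u(x,0) = -2 \sin(4 x)$: $A_4=-2$. From $u_t(x,0) = 0$: all $B_n = 0$.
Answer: $u(x, t) = -2 \sin(4 x) \cos(2 t)$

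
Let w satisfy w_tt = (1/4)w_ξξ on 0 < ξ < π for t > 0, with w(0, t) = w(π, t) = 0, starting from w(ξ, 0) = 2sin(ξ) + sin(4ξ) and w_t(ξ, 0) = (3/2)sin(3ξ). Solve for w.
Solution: Separating variables: w = Σ [A_n cos(ω_n t) + B_n sin(ω_n t)] sin(nξ), ω_n = n/2. From ICs (B_n = velocity coefficient / ω_n): A_1=2, A_4=1, B_3=1.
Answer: w(ξ, t) = sin(3t/2)sin(3ξ) + 2sin(ξ)cos(t/2) + sin(4ξ)cos(2t)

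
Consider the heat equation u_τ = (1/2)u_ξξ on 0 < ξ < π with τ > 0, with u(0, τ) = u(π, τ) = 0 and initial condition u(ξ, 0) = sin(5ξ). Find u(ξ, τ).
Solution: Separating variables: u = Σ c_n exp(-n²τ/2) sin(nξ). From u(ξ,0) = sin(5ξ): c_5=1.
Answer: u(ξ, τ) = exp(-25τ/2)sin(5ξ)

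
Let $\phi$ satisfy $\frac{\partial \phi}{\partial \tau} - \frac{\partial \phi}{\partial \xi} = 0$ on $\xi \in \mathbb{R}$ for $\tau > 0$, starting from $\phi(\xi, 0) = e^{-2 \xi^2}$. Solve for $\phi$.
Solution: By characteristics ($d\xi/d\tau = -1$), $\phi(\xi,\tau) = f(\xi + \tau)$ with $f = \phi( \cdot , 0)$.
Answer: $\phi(\xi, \tau) = e^{-2 (\tau + \xi)^2}$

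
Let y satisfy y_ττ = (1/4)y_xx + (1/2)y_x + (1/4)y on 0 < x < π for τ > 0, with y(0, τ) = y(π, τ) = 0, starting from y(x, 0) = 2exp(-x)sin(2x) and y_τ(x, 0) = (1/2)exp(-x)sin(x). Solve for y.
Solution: Substitute y = exp(-x)u.
Then y_x = exp(-x)(u_x - u), y_xx = exp(-x)(u_xx - 2u_x + u), y_ττ = exp(-x)u_ττ; substituting and dividing by exp(-x), the lower-order terms cancel: u_ττ = (1/4)u_xx (standard wave equation).
Data for u: u(x,0) = exp(x)y(x,0) = 2sin(2x); u_τ(x,0) = exp(x)y_τ(x,0) = (1/2)sin(x). The boundary conditions carry over: u(0,τ) = u(π,τ) = 0.
Separating variables: u = Σ [A_n cos(ω_n τ) + B_n sin(ω_n τ)] sin(nx), ω_n = n/2. From ICs (B_n = velocity coefficient / ω_n): A_2=2, B_1=1.
So u(x,τ) = sin(x)sin(τ/2) + 2sin(2x)cos(τ), and y(x,τ) = exp(-x)u(x,τ).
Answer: y(x, τ) = exp(-x)sin(x)sin(τ/2) + 2exp(-x)sin(2x)cos(τ)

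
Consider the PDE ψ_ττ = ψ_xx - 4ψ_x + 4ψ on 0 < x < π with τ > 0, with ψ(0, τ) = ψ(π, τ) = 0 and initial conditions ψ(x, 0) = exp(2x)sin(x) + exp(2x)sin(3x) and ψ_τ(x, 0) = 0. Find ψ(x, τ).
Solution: Substitute ψ = exp(2x)u, i.e. u = exp(-2x)ψ.
By the product rule, ψ_x = exp(2x)(u_x + 2u), ψ_xx = exp(2x)(u_xx + 4u_x + 4u), ψ_ττ = exp(2x)u_ττ.
Substituting into the PDE and dividing by exp(2x): u_ττ = (u_xx + 4u_x + 4u) - 4(u_x + 2u) + 4u.
The lower-order terms cancel, leaving the standard wave equation u_ττ = u_xx.
Initial data for u: u(x,0) = exp(-2x)ψ(x,0) = sin(x) + sin(3x); u_τ(x,0) = exp(-2x)ψ_τ(x,0) = 0. The boundary conditions carry over: u(0,τ) = u(π,τ) = 0.
Solve for u:
  Using separation of variables u = X(x)T(τ):
  Eigenfunctions: sin(nx), n = 1, 2, 3, ...
  General solution: u(x, τ) = Σ [A_n cos(n τ) + B_n sin(n τ)] sin(nx)
  From u(x,0) = sin(x) + sin(3x): A_1=1, A_3=1. From u_τ(x,0) = 0: all B_n = 0.
Hence u(x,τ) = sin(x)cos(τ) + sin(3x)cos(3τ).
Transform back: ψ(x,τ) = exp(2x)u(x,τ).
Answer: ψ(x, τ) = exp(2x)sin(x)cos(τ) + exp(2x)sin(3x)cos(3τ)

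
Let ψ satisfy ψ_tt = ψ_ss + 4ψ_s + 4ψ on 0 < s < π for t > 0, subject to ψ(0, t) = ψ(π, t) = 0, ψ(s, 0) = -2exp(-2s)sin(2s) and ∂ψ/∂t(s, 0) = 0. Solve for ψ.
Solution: Substitute ψ = exp(-2s)u, i.e. u = exp(2s)ψ.
By the product rule, ψ_s = exp(-2s)(u_s - 2u), ψ_ss = exp(-2s)(u_ss - 4u_s + 4u), ψ_tt = exp(-2s)u_tt.
Substituting into the PDE and dividing by exp(-2s): u_tt = (u_ss - 4u_s + 4u) + 4(u_s - 2u) + 4u.
The lower-order terms cancel, leaving the standard wave equation u_tt = u_ss.
Initial data for u: u(s,0) = exp(2s)ψ(s,0) = -2sin(2s); u_t(s,0) = exp(2s)ψ_t(s,0) = 0. The boundary conditions carry over: u(0,t) = u(π,t) = 0.
Solve for u:
  Using separation of variables u = X(s)T(t):
  Eigenfunctions: sin(ns), n = 1, 2, 3, ...
  General solution: u(s, t) = Σ [A_n cos(n t) + B_n sin(n t)] sin(ns)
  From u(s,0) = -2sin(2s): A_2=-2. From u_t(s,0) = 0: all B_n = 0.
Hence u(s,t) = -2sin(2s)cos(2t).
Transform back: ψ(s,t) = exp(-2s)u(s,t).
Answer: ψ(s, t) = -2exp(-2s)sin(2s)cos(2t)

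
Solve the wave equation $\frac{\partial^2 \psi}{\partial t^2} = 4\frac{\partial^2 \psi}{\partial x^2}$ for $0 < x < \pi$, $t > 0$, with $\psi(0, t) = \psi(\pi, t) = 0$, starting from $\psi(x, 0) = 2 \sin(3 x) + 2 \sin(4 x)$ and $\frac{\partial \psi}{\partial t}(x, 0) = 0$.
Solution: Using separation of variables $\psi = X(x)T(t)$:
Eigenfunctions: $\sin(nx)$, $n = 1, 2, 3, \ldots$
General solution: $\psi(x, t) = \sum [A_n \cos(2n t) + B_n \sin(2n t)] \sin(nx)$
From $\psi(x,0) = 2 \sin(3 x) + 2 \sin(4 x)$: $A_3=2, A_4=2$. From $\psi_t(x,0) = 0$: all $B_n = 0$.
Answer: $\psi(x, t) = 2 \sin(3 x) \cos(6 t) + 2 \sin(4 x) \cos(8 t)$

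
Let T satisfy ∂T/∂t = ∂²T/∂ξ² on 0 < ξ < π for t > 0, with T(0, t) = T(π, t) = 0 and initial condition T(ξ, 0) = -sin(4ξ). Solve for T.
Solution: Separating variables: T = Σ c_n exp(-n²t) sin(nξ). From T(ξ,0) = -sin(4ξ): c_4=-1.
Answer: T(ξ, t) = -exp(-16t)sin(4ξ)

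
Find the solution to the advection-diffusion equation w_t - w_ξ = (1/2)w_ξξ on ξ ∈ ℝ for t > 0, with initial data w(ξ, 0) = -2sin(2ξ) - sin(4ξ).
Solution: Moving frame: η = ξ + t, σ = t, w = u(η,σ), so w_t = u_σ + u_η and w_ξξ = u_ηη.
Hence w_t - w_ξ = u_σ and the PDE becomes the heat equation u_σ = (1/2)u_ηη on η ∈ ℝ.
Initial data: u(η,0) = w(η,0) = -2sin(2η) - sin(4η). Each mode sin(nη) decays as exp(-n²σ/2) on ℝ, so u(η,σ) = Σ c_n exp(-n²σ/2) sin(nη) with c_2=-2, c_4=-1: u(η,σ) = -2exp(-2σ)sin(2η) - exp(-8σ)sin(4η).
Substituting back: w(ξ,t) = u(ξ + t, t).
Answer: w(ξ, t) = -2exp(-2t)sin(2t + 2ξ) - exp(-8t)sin(4t + 4ξ)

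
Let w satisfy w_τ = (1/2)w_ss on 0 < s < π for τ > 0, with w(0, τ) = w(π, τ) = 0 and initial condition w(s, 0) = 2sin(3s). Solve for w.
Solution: Separating variables: w = Σ c_n exp(-n²τ/2) sin(ns). From w(s,0) = 2sin(3s): c_3=2.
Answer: w(s, τ) = 2exp(-9τ/2)sin(3s)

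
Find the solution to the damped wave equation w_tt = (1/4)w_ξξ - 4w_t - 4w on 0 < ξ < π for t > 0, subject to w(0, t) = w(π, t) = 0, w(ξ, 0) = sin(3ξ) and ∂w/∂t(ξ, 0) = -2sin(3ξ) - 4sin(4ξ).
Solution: Substitute w = exp(-2t)u, i.e. u = exp(2t)w.
By the product rule, w_t = exp(-2t)(u_t - 2u), w_tt = exp(-2t)(u_tt - 4u_t + 4u), w_ξξ = exp(-2t)u_ξξ.
Substituting into the PDE and dividing by exp(-2t): u_tt - 4u_t + 4u = (1/4)u_ξξ - 4(u_t - 2u) - 4u.
The lower-order terms cancel, leaving the standard wave equation u_tt = (1/4)u_ξξ.
Initial data for u: u(ξ,0) = w(ξ,0) = sin(3ξ); u_t(ξ,0) = w_t(ξ,0) + 2w(ξ,0) = -4sin(4ξ). The boundary conditions carry over: u(0,t) = u(π,t) = 0.
Solve for u:
  Using separation of variables u = X(ξ)T(t):
  Eigenfunctions: sin(nξ), n = 1, 2, 3, ...
  General solution: u(ξ, t) = Σ [A_n cos(n t/2) + B_n sin(n t/2)] sin(nξ)
  From u(ξ,0) = sin(3ξ): A_3=1. From u_t(ξ,0) = -4sin(4ξ), using u_t(ξ,0) = Σ ω_n B_n sin(nξ) with ω_n = n/2: B_4 = (-4)/2 = -2.
Hence u(ξ,t) = -2sin(2t)sin(4ξ) + sin(3ξ)cos(3t/2).
Transform back: w(ξ,t) = exp(-2t)u(ξ,t).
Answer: w(ξ, t) = -2exp(-2t)sin(2t)sin(4ξ) + exp(-2t)sin(3ξ)cos(3t/2)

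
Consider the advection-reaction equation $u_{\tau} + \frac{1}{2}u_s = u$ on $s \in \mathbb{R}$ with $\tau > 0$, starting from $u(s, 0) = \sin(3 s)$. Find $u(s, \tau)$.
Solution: Substitute $u = e^{\tau}w$.
Then $u_{\tau} = e^{\tau}(w_{\tau} + w)$, $u_s = e^{\tau}w_s$; substituting and dividing by $e^{\tau}$, the lower-order terms cancel: $w_{\tau} + \frac{1}{2}w_s = 0$ (standard advection equation).
Data for $w$: $w(s,0) = u(s,0) = \sin(3 s)$.
By characteristics ($ds/d\tau = 1/2$), $w(s,\tau) = f(s - \frac{1}{2}\tau)$ with $f = w( \cdot , 0)$.
So $w(s,\tau) = \sin(3 s - 3 \tau/2)$, and $u(s,\tau) = e^{\tau}w(s,\tau)$.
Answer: $u(s, \tau) = - e^{\tau} \sin(3 \tau/2 - 3 s)$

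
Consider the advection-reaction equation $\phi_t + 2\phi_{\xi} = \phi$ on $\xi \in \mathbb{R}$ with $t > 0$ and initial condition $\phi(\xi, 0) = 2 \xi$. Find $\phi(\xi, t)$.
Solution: Substitute $\phi = e^{t}u$.
Then $\phi_t = e^{t}(u_t + u)$, $\phi_{\xi} = e^{t}u_{\xi}$; substituting and dividing by $e^{t}$, the lower-order terms cancel: $u_t + 2u_{\xi} = 0$ (standard advection equation).
Data for $u$: $u(\xi,0) = \phi(\xi,0) = 2 \xi$.
By characteristics ($d\xi/dt = 2$), $u(\xi,t) = f(\xi - 2t)$ with $f = u( \cdot , 0)$.
So $u(\xi,t) = -4 t + 2 \xi$, and $\phi(\xi,t) = e^{t}u(\xi,t)$.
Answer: $\phi(\xi, t) = 2 \xi e^{t} - 4 t e^{t}$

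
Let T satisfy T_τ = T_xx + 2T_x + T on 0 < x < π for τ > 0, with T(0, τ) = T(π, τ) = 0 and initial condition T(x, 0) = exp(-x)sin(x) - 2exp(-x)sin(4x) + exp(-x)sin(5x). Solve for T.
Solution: Substitute T = exp(-x)u, i.e. u = exp(x)T.
By the product rule, T_x = exp(-x)(u_x - u), T_xx = exp(-x)(u_xx - 2u_x + u), T_τ = exp(-x)u_τ.
Substituting into the PDE and dividing by exp(-x): u_τ = (u_xx - 2u_x + u) + 2(u_x - u) + u.
The lower-order terms cancel, leaving the standard heat equation u_τ = u_xx.
Initial data for u: u(x,0) = exp(x)T(x,0) = sin(x) - 2sin(4x) + sin(5x). The boundary conditions carry over: u(0,τ) = u(π,τ) = 0.
Solve for u:
  Using separation of variables u = X(x)G(τ):
  Eigenfunctions: sin(nx), n = 1, 2, 3, ...
  General solution: u(x, τ) = Σ c_n sin(nx) exp(-n² τ)
  Matching u(x,0) = sin(x) - 2sin(4x) + sin(5x) term by term: c_1=1, c_4=-2, c_5=1.
Hence u(x,τ) = exp(-τ)sin(x) - 2exp(-16τ)sin(4x) + exp(-25τ)sin(5x).
Transform back: T(x,τ) = exp(-x)u(x,τ).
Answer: T(x, τ) = exp(-x)exp(-τ)sin(x) - 2exp(-x)exp(-16τ)sin(4x) + exp(-x)exp(-25τ)sin(5x)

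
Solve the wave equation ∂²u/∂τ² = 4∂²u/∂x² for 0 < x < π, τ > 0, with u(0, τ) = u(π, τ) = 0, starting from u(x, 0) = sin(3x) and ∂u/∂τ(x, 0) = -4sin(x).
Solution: Separating variables: u = Σ [A_n cos(ω_n τ) + B_n sin(ω_n τ)] sin(nx), ω_n = 2n. From ICs (B_n = velocity coefficient / ω_n): A_3=1, B_1=-2.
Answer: u(x, τ) = -2sin(x)sin(2τ) + sin(3x)cos(6τ)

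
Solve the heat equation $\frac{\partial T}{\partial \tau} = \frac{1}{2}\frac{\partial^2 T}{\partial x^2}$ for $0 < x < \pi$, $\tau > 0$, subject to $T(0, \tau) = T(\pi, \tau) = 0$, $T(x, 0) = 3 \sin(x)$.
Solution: Separating variables: $T = \sum c_n e^{-n^2\tau/2} \sin(nx)$. From $T(x,0) = 3 \sin(x)$: $c_1=3$.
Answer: $T(x, \tau) = 3 e^{-\tau/2} \sin(x)$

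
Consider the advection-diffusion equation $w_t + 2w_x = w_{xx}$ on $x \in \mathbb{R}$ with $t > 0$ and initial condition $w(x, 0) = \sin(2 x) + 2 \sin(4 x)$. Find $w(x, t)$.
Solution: Moving frame: $\eta = x - 2t$, $\sigma = t$, $w = u(\eta,\sigma)$, so $w_t = u_{\sigma} - 2u_{\eta}$ and $w_{xx} = u_{\eta\eta}$.
Hence $w_t + 2w_x = u_{\sigma}$ and the PDE becomes the heat equation $u_{\sigma} = u_{\eta\eta}$ on $\eta \in \mathbb{R}$.
Initial data: $u(\eta,0) = w(\eta,0) = \sin(2 \eta) + 2 \sin(4 \eta)$. Each mode $\sin(n\eta)$ decays as $e^{-n^2\sigma}$ on $\mathbb{R}$, so $u(\eta,\sigma) = \sum c_n e^{-n^2\sigma} \sin(n\eta)$ with $c_2=1, c_4=2$: $u(\eta,\sigma) = e^{-4 \sigma} \sin(2 \eta) + 2 e^{-16 \sigma} \sin(4 \eta)$.
Substituting back: $w(x,t) = u(x - 2t, t)$.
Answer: $w(x, t) = - e^{-4 t} \sin(4 t - 2 x) - 2 e^{-16 t} \sin(8 t - 4 x)$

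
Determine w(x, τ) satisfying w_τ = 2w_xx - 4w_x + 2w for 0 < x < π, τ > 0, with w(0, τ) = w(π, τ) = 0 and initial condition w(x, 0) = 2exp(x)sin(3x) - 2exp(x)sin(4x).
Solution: Substitute w = exp(x)u.
Then w_x = exp(x)(u_x + u), w_xx = exp(x)(u_xx + 2u_x + u), w_τ = exp(x)u_τ; substituting and dividing by exp(x), the lower-order terms cancel: u_τ = 2u_xx (standard heat equation).
Data for u: u(x,0) = exp(-x)w(x,0) = 2sin(3x) - 2sin(4x). The boundary conditions carry over: u(0,τ) = u(π,τ) = 0.
Separating variables: u = Σ c_n exp(-2n²τ) sin(nx). From u(x,0) = 2sin(3x) - 2sin(4x): c_3=2, c_4=-2.
So u(x,τ) = 2exp(-18τ)sin(3x) - 2exp(-32τ)sin(4x), and w(x,τ) = exp(x)u(x,τ).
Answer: w(x, τ) = 2exp(x)exp(-18τ)sin(3x) - 2exp(x)exp(-32τ)sin(4x)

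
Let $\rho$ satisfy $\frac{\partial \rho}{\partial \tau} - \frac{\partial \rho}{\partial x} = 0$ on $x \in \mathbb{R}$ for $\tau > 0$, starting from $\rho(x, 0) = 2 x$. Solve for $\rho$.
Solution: By method of characteristics (waves move left with speed 1):
Along characteristics $x + \tau =$ const, $\rho$ is constant, so $\rho(x,\tau) = f(x + \tau)$ with $f = \rho( \cdot , 0)$.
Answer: $\rho(x, \tau) = 2 \tau + 2 x$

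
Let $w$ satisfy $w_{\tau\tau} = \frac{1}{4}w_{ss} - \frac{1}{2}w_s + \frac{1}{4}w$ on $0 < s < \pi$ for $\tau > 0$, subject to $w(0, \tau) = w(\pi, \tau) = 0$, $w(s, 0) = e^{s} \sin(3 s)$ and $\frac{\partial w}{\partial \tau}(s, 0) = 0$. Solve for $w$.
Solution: Substitute $w = e^{s}u$.
Then $w_s = e^{s}(u_s + u)$, $w_{ss} = e^{s}(u_{ss} + 2u_s + u)$, $w_{\tau\tau} = e^{s}u_{\tau\tau}$; substituting and dividing by $e^{s}$, the lower-order terms cancel: $u_{\tau\tau} = \frac{1}{4}u_{ss}$ (standard wave equation).
Data for $u$: $u(s,0) = e^{-s}w(s,0) = \sin(3 s)$; $u_{\tau}(s,0) = e^{-s}w_{\tau}(s,0) = 0$. The boundary conditions carry over: $u(0,\tau) = u(\pi,\tau) = 0$.
Separating variables: $u = \sum [A_n \cos(\omega_n \tau) + B_n \sin(\omega_n \tau)] \sin(ns)$, $\omega_n = n/2$. From ICs: $A_3=1$.
So $u(s,\tau) = \sin(3 s) \cos(3 \tau/2)$, and $w(s,\tau) = e^{s}u(s,\tau)$.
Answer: $w(s, \tau) = e^{s} \sin(3 s) \cos(3 \tau/2)$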